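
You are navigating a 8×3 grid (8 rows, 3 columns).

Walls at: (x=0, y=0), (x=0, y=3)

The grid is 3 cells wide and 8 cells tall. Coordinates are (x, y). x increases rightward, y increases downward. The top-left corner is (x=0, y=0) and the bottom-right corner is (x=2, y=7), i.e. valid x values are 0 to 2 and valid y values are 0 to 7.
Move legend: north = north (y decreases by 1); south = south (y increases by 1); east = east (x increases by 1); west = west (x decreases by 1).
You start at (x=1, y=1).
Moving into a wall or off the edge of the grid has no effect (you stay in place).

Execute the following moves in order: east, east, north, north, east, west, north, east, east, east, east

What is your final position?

Answer: Final position: (x=2, y=0)

Derivation:
Start: (x=1, y=1)
  east (east): (x=1, y=1) -> (x=2, y=1)
  east (east): blocked, stay at (x=2, y=1)
  north (north): (x=2, y=1) -> (x=2, y=0)
  north (north): blocked, stay at (x=2, y=0)
  east (east): blocked, stay at (x=2, y=0)
  west (west): (x=2, y=0) -> (x=1, y=0)
  north (north): blocked, stay at (x=1, y=0)
  east (east): (x=1, y=0) -> (x=2, y=0)
  [×3]east (east): blocked, stay at (x=2, y=0)
Final: (x=2, y=0)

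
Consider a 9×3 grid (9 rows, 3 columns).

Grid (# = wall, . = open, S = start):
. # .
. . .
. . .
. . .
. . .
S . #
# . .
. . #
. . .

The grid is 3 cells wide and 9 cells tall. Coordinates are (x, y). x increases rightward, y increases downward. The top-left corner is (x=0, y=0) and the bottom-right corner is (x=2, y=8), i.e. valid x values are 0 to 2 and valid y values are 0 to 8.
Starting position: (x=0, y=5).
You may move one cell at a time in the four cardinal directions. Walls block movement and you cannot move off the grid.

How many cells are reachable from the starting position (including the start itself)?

Answer: Reachable cells: 23

Derivation:
BFS flood-fill from (x=0, y=5):
  Distance 0: (x=0, y=5)
  Distance 1: (x=0, y=4), (x=1, y=5)
  Distance 2: (x=0, y=3), (x=1, y=4), (x=1, y=6)
  Distance 3: (x=0, y=2), (x=1, y=3), (x=2, y=4), (x=2, y=6), (x=1, y=7)
  Distance 4: (x=0, y=1), (x=1, y=2), (x=2, y=3), (x=0, y=7), (x=1, y=8)
  Distance 5: (x=0, y=0), (x=1, y=1), (x=2, y=2), (x=0, y=8), (x=2, y=8)
  Distance 6: (x=2, y=1)
  Distance 7: (x=2, y=0)
Total reachable: 23 (grid has 23 open cells total)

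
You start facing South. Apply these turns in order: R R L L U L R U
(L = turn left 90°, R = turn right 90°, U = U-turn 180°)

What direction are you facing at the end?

Answer: Final heading: South

Derivation:
Start: South
  R (right (90° clockwise)) -> West
  R (right (90° clockwise)) -> North
  L (left (90° counter-clockwise)) -> West
  L (left (90° counter-clockwise)) -> South
  U (U-turn (180°)) -> North
  L (left (90° counter-clockwise)) -> West
  R (right (90° clockwise)) -> North
  U (U-turn (180°)) -> South
Final: South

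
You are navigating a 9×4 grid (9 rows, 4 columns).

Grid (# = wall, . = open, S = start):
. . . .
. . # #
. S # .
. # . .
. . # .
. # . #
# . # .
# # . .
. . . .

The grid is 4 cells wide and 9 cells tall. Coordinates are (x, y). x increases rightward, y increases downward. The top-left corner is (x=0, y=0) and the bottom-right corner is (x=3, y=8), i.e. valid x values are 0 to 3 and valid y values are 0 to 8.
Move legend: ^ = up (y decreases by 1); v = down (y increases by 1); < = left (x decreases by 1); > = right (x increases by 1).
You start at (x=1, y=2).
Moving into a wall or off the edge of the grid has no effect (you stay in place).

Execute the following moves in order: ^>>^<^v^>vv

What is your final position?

Answer: Final position: (x=1, y=2)

Derivation:
Start: (x=1, y=2)
  ^ (up): (x=1, y=2) -> (x=1, y=1)
  > (right): blocked, stay at (x=1, y=1)
  > (right): blocked, stay at (x=1, y=1)
  ^ (up): (x=1, y=1) -> (x=1, y=0)
  < (left): (x=1, y=0) -> (x=0, y=0)
  ^ (up): blocked, stay at (x=0, y=0)
  v (down): (x=0, y=0) -> (x=0, y=1)
  ^ (up): (x=0, y=1) -> (x=0, y=0)
  > (right): (x=0, y=0) -> (x=1, y=0)
  v (down): (x=1, y=0) -> (x=1, y=1)
  v (down): (x=1, y=1) -> (x=1, y=2)
Final: (x=1, y=2)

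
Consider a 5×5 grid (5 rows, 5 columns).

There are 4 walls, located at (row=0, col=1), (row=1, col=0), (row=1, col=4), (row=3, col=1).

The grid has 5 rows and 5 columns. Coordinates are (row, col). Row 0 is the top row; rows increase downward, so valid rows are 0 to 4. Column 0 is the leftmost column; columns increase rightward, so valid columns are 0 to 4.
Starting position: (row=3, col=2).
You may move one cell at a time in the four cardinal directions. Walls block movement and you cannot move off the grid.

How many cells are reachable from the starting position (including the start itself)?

BFS flood-fill from (row=3, col=2):
  Distance 0: (row=3, col=2)
  Distance 1: (row=2, col=2), (row=3, col=3), (row=4, col=2)
  Distance 2: (row=1, col=2), (row=2, col=1), (row=2, col=3), (row=3, col=4), (row=4, col=1), (row=4, col=3)
  Distance 3: (row=0, col=2), (row=1, col=1), (row=1, col=3), (row=2, col=0), (row=2, col=4), (row=4, col=0), (row=4, col=4)
  Distance 4: (row=0, col=3), (row=3, col=0)
  Distance 5: (row=0, col=4)
Total reachable: 20 (grid has 21 open cells total)

Answer: Reachable cells: 20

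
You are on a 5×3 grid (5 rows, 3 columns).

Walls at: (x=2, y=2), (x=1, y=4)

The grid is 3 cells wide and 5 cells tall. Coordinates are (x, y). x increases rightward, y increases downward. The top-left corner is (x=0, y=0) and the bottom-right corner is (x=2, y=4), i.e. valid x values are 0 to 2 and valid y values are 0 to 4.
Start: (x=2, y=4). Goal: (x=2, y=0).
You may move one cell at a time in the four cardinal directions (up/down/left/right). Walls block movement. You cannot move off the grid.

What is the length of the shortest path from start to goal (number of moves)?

Answer: Shortest path length: 6

Derivation:
BFS from (x=2, y=4) until reaching (x=2, y=0):
  Distance 0: (x=2, y=4)
  Distance 1: (x=2, y=3)
  Distance 2: (x=1, y=3)
  Distance 3: (x=1, y=2), (x=0, y=3)
  Distance 4: (x=1, y=1), (x=0, y=2), (x=0, y=4)
  Distance 5: (x=1, y=0), (x=0, y=1), (x=2, y=1)
  Distance 6: (x=0, y=0), (x=2, y=0)  <- goal reached here
One shortest path (6 moves): (x=2, y=4) -> (x=2, y=3) -> (x=1, y=3) -> (x=1, y=2) -> (x=1, y=1) -> (x=2, y=1) -> (x=2, y=0)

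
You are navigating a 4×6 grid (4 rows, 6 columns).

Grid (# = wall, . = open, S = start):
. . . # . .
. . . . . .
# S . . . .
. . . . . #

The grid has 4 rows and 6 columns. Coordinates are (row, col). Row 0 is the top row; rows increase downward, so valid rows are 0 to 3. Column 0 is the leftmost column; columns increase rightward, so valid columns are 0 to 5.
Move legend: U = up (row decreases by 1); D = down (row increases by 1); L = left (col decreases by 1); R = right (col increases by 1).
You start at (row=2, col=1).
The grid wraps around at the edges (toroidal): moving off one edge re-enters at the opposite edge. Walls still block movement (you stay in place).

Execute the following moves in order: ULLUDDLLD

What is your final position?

Start: (row=2, col=1)
  U (up): (row=2, col=1) -> (row=1, col=1)
  L (left): (row=1, col=1) -> (row=1, col=0)
  L (left): (row=1, col=0) -> (row=1, col=5)
  U (up): (row=1, col=5) -> (row=0, col=5)
  D (down): (row=0, col=5) -> (row=1, col=5)
  D (down): (row=1, col=5) -> (row=2, col=5)
  L (left): (row=2, col=5) -> (row=2, col=4)
  L (left): (row=2, col=4) -> (row=2, col=3)
  D (down): (row=2, col=3) -> (row=3, col=3)
Final: (row=3, col=3)

Answer: Final position: (row=3, col=3)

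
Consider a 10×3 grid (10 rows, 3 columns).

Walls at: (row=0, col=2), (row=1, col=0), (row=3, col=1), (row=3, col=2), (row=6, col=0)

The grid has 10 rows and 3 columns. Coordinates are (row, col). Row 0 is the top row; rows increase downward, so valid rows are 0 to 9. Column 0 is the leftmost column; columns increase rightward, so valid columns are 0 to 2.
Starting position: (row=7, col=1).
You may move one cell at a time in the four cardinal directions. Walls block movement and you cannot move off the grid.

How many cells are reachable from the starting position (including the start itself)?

Answer: Reachable cells: 25

Derivation:
BFS flood-fill from (row=7, col=1):
  Distance 0: (row=7, col=1)
  Distance 1: (row=6, col=1), (row=7, col=0), (row=7, col=2), (row=8, col=1)
  Distance 2: (row=5, col=1), (row=6, col=2), (row=8, col=0), (row=8, col=2), (row=9, col=1)
  Distance 3: (row=4, col=1), (row=5, col=0), (row=5, col=2), (row=9, col=0), (row=9, col=2)
  Distance 4: (row=4, col=0), (row=4, col=2)
  Distance 5: (row=3, col=0)
  Distance 6: (row=2, col=0)
  Distance 7: (row=2, col=1)
  Distance 8: (row=1, col=1), (row=2, col=2)
  Distance 9: (row=0, col=1), (row=1, col=2)
  Distance 10: (row=0, col=0)
Total reachable: 25 (grid has 25 open cells total)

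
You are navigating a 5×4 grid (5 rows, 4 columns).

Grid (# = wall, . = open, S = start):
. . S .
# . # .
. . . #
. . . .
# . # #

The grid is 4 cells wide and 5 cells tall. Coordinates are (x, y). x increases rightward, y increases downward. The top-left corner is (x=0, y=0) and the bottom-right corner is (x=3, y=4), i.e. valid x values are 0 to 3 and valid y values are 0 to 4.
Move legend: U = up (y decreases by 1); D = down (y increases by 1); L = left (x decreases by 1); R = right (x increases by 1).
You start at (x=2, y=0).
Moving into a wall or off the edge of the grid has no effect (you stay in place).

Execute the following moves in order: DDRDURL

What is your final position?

Answer: Final position: (x=2, y=0)

Derivation:
Start: (x=2, y=0)
  D (down): blocked, stay at (x=2, y=0)
  D (down): blocked, stay at (x=2, y=0)
  R (right): (x=2, y=0) -> (x=3, y=0)
  D (down): (x=3, y=0) -> (x=3, y=1)
  U (up): (x=3, y=1) -> (x=3, y=0)
  R (right): blocked, stay at (x=3, y=0)
  L (left): (x=3, y=0) -> (x=2, y=0)
Final: (x=2, y=0)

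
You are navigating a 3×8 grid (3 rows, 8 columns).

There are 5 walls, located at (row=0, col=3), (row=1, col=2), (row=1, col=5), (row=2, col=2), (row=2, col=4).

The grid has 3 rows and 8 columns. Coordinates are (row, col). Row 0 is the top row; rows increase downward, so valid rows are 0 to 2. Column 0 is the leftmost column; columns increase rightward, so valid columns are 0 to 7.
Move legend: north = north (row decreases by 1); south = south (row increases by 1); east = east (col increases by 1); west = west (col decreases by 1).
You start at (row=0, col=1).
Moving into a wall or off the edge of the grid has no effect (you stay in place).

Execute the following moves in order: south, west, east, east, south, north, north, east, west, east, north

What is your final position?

Answer: Final position: (row=0, col=2)

Derivation:
Start: (row=0, col=1)
  south (south): (row=0, col=1) -> (row=1, col=1)
  west (west): (row=1, col=1) -> (row=1, col=0)
  east (east): (row=1, col=0) -> (row=1, col=1)
  east (east): blocked, stay at (row=1, col=1)
  south (south): (row=1, col=1) -> (row=2, col=1)
  north (north): (row=2, col=1) -> (row=1, col=1)
  north (north): (row=1, col=1) -> (row=0, col=1)
  east (east): (row=0, col=1) -> (row=0, col=2)
  west (west): (row=0, col=2) -> (row=0, col=1)
  east (east): (row=0, col=1) -> (row=0, col=2)
  north (north): blocked, stay at (row=0, col=2)
Final: (row=0, col=2)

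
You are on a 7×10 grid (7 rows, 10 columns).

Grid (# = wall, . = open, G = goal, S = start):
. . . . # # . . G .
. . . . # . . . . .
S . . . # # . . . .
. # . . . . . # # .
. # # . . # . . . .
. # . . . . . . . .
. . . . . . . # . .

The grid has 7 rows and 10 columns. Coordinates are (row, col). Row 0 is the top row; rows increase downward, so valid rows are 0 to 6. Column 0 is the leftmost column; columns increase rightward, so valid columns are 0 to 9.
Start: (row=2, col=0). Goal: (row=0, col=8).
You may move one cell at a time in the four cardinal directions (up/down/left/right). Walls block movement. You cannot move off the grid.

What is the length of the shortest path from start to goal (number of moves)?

Answer: Shortest path length: 12

Derivation:
BFS from (row=2, col=0) until reaching (row=0, col=8):
  Distance 0: (row=2, col=0)
  Distance 1: (row=1, col=0), (row=2, col=1), (row=3, col=0)
  Distance 2: (row=0, col=0), (row=1, col=1), (row=2, col=2), (row=4, col=0)
  Distance 3: (row=0, col=1), (row=1, col=2), (row=2, col=3), (row=3, col=2), (row=5, col=0)
  Distance 4: (row=0, col=2), (row=1, col=3), (row=3, col=3), (row=6, col=0)
  Distance 5: (row=0, col=3), (row=3, col=4), (row=4, col=3), (row=6, col=1)
  Distance 6: (row=3, col=5), (row=4, col=4), (row=5, col=3), (row=6, col=2)
  Distance 7: (row=3, col=6), (row=5, col=2), (row=5, col=4), (row=6, col=3)
  Distance 8: (row=2, col=6), (row=4, col=6), (row=5, col=5), (row=6, col=4)
  Distance 9: (row=1, col=6), (row=2, col=7), (row=4, col=7), (row=5, col=6), (row=6, col=5)
  Distance 10: (row=0, col=6), (row=1, col=5), (row=1, col=7), (row=2, col=8), (row=4, col=8), (row=5, col=7), (row=6, col=6)
  Distance 11: (row=0, col=7), (row=1, col=8), (row=2, col=9), (row=4, col=9), (row=5, col=8)
  Distance 12: (row=0, col=8), (row=1, col=9), (row=3, col=9), (row=5, col=9), (row=6, col=8)  <- goal reached here
One shortest path (12 moves): (row=2, col=0) -> (row=2, col=1) -> (row=2, col=2) -> (row=2, col=3) -> (row=3, col=3) -> (row=3, col=4) -> (row=3, col=5) -> (row=3, col=6) -> (row=2, col=6) -> (row=2, col=7) -> (row=2, col=8) -> (row=1, col=8) -> (row=0, col=8)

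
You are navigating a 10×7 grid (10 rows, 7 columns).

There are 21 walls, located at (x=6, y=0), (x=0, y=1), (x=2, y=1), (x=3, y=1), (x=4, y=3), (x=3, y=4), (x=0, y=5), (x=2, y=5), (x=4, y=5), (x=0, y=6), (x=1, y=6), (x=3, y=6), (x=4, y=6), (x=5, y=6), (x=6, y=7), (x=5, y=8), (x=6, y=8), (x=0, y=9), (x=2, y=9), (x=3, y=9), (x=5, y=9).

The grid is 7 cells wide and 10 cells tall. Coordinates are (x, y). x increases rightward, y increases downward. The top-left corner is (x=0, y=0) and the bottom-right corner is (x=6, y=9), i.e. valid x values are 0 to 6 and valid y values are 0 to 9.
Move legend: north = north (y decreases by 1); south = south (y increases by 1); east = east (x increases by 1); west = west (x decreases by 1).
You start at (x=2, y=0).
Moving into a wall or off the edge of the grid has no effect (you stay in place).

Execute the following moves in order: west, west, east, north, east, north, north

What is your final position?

Start: (x=2, y=0)
  west (west): (x=2, y=0) -> (x=1, y=0)
  west (west): (x=1, y=0) -> (x=0, y=0)
  east (east): (x=0, y=0) -> (x=1, y=0)
  north (north): blocked, stay at (x=1, y=0)
  east (east): (x=1, y=0) -> (x=2, y=0)
  north (north): blocked, stay at (x=2, y=0)
  north (north): blocked, stay at (x=2, y=0)
Final: (x=2, y=0)

Answer: Final position: (x=2, y=0)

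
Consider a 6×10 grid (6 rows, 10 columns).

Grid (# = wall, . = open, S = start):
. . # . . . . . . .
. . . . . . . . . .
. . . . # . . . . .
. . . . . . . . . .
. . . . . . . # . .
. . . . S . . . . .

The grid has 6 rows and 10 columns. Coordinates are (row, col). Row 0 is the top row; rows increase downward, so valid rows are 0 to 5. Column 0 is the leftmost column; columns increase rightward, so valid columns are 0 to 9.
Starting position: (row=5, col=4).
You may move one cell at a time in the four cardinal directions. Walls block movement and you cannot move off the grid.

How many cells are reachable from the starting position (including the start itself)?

Answer: Reachable cells: 57

Derivation:
BFS flood-fill from (row=5, col=4):
  Distance 0: (row=5, col=4)
  Distance 1: (row=4, col=4), (row=5, col=3), (row=5, col=5)
  Distance 2: (row=3, col=4), (row=4, col=3), (row=4, col=5), (row=5, col=2), (row=5, col=6)
  Distance 3: (row=3, col=3), (row=3, col=5), (row=4, col=2), (row=4, col=6), (row=5, col=1), (row=5, col=7)
  Distance 4: (row=2, col=3), (row=2, col=5), (row=3, col=2), (row=3, col=6), (row=4, col=1), (row=5, col=0), (row=5, col=8)
  Distance 5: (row=1, col=3), (row=1, col=5), (row=2, col=2), (row=2, col=6), (row=3, col=1), (row=3, col=7), (row=4, col=0), (row=4, col=8), (row=5, col=9)
  Distance 6: (row=0, col=3), (row=0, col=5), (row=1, col=2), (row=1, col=4), (row=1, col=6), (row=2, col=1), (row=2, col=7), (row=3, col=0), (row=3, col=8), (row=4, col=9)
  Distance 7: (row=0, col=4), (row=0, col=6), (row=1, col=1), (row=1, col=7), (row=2, col=0), (row=2, col=8), (row=3, col=9)
  Distance 8: (row=0, col=1), (row=0, col=7), (row=1, col=0), (row=1, col=8), (row=2, col=9)
  Distance 9: (row=0, col=0), (row=0, col=8), (row=1, col=9)
  Distance 10: (row=0, col=9)
Total reachable: 57 (grid has 57 open cells total)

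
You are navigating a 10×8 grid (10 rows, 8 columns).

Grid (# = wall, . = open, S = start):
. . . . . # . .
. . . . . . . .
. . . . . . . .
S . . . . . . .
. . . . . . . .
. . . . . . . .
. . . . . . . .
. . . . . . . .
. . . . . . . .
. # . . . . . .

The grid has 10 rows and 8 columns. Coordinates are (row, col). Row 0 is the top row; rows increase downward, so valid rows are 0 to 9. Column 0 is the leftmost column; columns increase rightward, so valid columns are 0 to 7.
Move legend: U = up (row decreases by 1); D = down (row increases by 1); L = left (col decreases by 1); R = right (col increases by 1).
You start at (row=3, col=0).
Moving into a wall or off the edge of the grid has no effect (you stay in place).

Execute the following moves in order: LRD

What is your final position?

Answer: Final position: (row=4, col=1)

Derivation:
Start: (row=3, col=0)
  L (left): blocked, stay at (row=3, col=0)
  R (right): (row=3, col=0) -> (row=3, col=1)
  D (down): (row=3, col=1) -> (row=4, col=1)
Final: (row=4, col=1)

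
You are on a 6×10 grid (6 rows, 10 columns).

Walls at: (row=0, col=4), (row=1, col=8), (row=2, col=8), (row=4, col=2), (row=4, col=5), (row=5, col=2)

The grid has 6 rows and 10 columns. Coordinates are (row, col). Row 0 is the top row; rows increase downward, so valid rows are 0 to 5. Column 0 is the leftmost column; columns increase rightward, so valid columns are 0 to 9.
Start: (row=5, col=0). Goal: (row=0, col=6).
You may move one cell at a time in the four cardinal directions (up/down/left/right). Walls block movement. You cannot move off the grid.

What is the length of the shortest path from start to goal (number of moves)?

BFS from (row=5, col=0) until reaching (row=0, col=6):
  Distance 0: (row=5, col=0)
  Distance 1: (row=4, col=0), (row=5, col=1)
  Distance 2: (row=3, col=0), (row=4, col=1)
  Distance 3: (row=2, col=0), (row=3, col=1)
  Distance 4: (row=1, col=0), (row=2, col=1), (row=3, col=2)
  Distance 5: (row=0, col=0), (row=1, col=1), (row=2, col=2), (row=3, col=3)
  Distance 6: (row=0, col=1), (row=1, col=2), (row=2, col=3), (row=3, col=4), (row=4, col=3)
  Distance 7: (row=0, col=2), (row=1, col=3), (row=2, col=4), (row=3, col=5), (row=4, col=4), (row=5, col=3)
  Distance 8: (row=0, col=3), (row=1, col=4), (row=2, col=5), (row=3, col=6), (row=5, col=4)
  Distance 9: (row=1, col=5), (row=2, col=6), (row=3, col=7), (row=4, col=6), (row=5, col=5)
  Distance 10: (row=0, col=5), (row=1, col=6), (row=2, col=7), (row=3, col=8), (row=4, col=7), (row=5, col=6)
  Distance 11: (row=0, col=6), (row=1, col=7), (row=3, col=9), (row=4, col=8), (row=5, col=7)  <- goal reached here
One shortest path (11 moves): (row=5, col=0) -> (row=5, col=1) -> (row=4, col=1) -> (row=3, col=1) -> (row=3, col=2) -> (row=3, col=3) -> (row=3, col=4) -> (row=3, col=5) -> (row=3, col=6) -> (row=2, col=6) -> (row=1, col=6) -> (row=0, col=6)

Answer: Shortest path length: 11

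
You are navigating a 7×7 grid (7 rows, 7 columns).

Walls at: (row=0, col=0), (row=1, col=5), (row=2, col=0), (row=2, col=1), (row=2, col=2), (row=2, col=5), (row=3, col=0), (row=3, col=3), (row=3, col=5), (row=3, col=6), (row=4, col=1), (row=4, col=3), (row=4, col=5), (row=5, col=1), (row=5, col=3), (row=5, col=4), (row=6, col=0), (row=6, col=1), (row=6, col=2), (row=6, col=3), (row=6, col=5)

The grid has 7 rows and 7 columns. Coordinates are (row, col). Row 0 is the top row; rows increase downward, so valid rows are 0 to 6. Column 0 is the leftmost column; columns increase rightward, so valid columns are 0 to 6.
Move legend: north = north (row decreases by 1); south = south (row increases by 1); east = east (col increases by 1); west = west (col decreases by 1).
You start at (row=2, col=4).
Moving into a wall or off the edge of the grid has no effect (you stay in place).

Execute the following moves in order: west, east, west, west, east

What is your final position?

Answer: Final position: (row=2, col=4)

Derivation:
Start: (row=2, col=4)
  west (west): (row=2, col=4) -> (row=2, col=3)
  east (east): (row=2, col=3) -> (row=2, col=4)
  west (west): (row=2, col=4) -> (row=2, col=3)
  west (west): blocked, stay at (row=2, col=3)
  east (east): (row=2, col=3) -> (row=2, col=4)
Final: (row=2, col=4)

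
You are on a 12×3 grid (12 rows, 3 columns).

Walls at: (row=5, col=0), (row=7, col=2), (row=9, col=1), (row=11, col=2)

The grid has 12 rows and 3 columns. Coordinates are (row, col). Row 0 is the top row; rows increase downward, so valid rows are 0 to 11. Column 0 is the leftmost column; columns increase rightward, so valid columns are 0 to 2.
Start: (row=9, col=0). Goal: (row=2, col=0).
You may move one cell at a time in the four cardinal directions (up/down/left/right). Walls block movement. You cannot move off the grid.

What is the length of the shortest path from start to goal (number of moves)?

BFS from (row=9, col=0) until reaching (row=2, col=0):
  Distance 0: (row=9, col=0)
  Distance 1: (row=8, col=0), (row=10, col=0)
  Distance 2: (row=7, col=0), (row=8, col=1), (row=10, col=1), (row=11, col=0)
  Distance 3: (row=6, col=0), (row=7, col=1), (row=8, col=2), (row=10, col=2), (row=11, col=1)
  Distance 4: (row=6, col=1), (row=9, col=2)
  Distance 5: (row=5, col=1), (row=6, col=2)
  Distance 6: (row=4, col=1), (row=5, col=2)
  Distance 7: (row=3, col=1), (row=4, col=0), (row=4, col=2)
  Distance 8: (row=2, col=1), (row=3, col=0), (row=3, col=2)
  Distance 9: (row=1, col=1), (row=2, col=0), (row=2, col=2)  <- goal reached here
One shortest path (9 moves): (row=9, col=0) -> (row=8, col=0) -> (row=8, col=1) -> (row=7, col=1) -> (row=6, col=1) -> (row=5, col=1) -> (row=4, col=1) -> (row=4, col=0) -> (row=3, col=0) -> (row=2, col=0)

Answer: Shortest path length: 9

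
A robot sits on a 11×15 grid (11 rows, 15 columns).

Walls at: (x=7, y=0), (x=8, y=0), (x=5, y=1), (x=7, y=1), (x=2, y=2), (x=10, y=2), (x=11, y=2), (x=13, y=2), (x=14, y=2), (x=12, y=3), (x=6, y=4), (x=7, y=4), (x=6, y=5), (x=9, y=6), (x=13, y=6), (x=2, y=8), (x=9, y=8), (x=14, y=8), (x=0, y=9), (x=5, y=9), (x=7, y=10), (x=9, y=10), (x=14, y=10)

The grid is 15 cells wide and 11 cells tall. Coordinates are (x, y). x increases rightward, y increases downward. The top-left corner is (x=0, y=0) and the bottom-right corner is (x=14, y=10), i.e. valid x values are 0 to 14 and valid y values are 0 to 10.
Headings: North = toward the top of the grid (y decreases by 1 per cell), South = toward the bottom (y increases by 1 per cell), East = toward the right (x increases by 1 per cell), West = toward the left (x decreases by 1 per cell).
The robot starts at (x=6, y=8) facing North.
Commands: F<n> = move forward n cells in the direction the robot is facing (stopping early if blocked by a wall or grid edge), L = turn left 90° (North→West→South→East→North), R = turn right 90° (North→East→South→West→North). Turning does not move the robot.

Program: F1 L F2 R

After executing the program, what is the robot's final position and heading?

Answer: Final position: (x=4, y=7), facing North

Derivation:
Start: (x=6, y=8), facing North
  F1: move forward 1, now at (x=6, y=7)
  L: turn left, now facing West
  F2: move forward 2, now at (x=4, y=7)
  R: turn right, now facing North
Final: (x=4, y=7), facing North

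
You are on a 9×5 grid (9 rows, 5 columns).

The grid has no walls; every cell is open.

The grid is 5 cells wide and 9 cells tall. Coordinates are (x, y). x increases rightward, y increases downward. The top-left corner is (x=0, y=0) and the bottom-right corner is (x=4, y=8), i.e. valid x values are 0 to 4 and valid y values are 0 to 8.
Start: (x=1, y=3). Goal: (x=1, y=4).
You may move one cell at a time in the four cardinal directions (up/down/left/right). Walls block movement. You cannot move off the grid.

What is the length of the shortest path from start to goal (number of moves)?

Answer: Shortest path length: 1

Derivation:
BFS from (x=1, y=3) until reaching (x=1, y=4):
  Distance 0: (x=1, y=3)
  Distance 1: (x=1, y=2), (x=0, y=3), (x=2, y=3), (x=1, y=4)  <- goal reached here
One shortest path (1 moves): (x=1, y=3) -> (x=1, y=4)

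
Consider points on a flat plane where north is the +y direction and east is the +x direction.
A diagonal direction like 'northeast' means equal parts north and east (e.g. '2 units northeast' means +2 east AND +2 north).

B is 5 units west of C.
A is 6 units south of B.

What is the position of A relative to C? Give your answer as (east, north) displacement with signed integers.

Answer: A is at (east=-5, north=-6) relative to C.

Derivation:
Place C at the origin (east=0, north=0).
  B is 5 units west of C: delta (east=-5, north=+0); B at (east=-5, north=0).
  A is 6 units south of B: delta (east=+0, north=-6); A at (east=-5, north=-6).
Therefore A relative to C: (east=-5, north=-6).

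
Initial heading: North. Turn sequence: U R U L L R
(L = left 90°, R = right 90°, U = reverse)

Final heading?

Start: North
  U (U-turn (180°)) -> South
  R (right (90° clockwise)) -> West
  U (U-turn (180°)) -> East
  L (left (90° counter-clockwise)) -> North
  L (left (90° counter-clockwise)) -> West
  R (right (90° clockwise)) -> North
Final: North

Answer: Final heading: North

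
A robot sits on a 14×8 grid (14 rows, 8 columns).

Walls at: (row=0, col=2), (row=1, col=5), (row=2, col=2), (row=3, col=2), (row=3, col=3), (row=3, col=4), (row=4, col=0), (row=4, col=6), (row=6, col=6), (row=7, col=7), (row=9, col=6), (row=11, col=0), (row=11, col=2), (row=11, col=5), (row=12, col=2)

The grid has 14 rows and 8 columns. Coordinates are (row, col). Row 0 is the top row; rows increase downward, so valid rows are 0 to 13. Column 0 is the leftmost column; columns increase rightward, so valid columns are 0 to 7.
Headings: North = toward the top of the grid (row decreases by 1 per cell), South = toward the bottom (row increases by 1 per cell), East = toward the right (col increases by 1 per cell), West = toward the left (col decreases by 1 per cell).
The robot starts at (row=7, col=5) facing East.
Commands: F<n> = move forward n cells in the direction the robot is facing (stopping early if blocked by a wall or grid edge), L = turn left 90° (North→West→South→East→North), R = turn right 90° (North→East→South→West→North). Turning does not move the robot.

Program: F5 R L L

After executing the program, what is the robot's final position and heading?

Start: (row=7, col=5), facing East
  F5: move forward 1/5 (blocked), now at (row=7, col=6)
  R: turn right, now facing South
  L: turn left, now facing East
  L: turn left, now facing North
Final: (row=7, col=6), facing North

Answer: Final position: (row=7, col=6), facing North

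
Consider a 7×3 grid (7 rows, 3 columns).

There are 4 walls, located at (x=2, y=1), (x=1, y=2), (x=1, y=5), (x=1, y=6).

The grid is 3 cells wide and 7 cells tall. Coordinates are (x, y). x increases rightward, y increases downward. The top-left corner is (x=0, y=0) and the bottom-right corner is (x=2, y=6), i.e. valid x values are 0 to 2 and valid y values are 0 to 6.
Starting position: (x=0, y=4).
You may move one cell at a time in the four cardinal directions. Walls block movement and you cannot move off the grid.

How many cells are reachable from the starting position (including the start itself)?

BFS flood-fill from (x=0, y=4):
  Distance 0: (x=0, y=4)
  Distance 1: (x=0, y=3), (x=1, y=4), (x=0, y=5)
  Distance 2: (x=0, y=2), (x=1, y=3), (x=2, y=4), (x=0, y=6)
  Distance 3: (x=0, y=1), (x=2, y=3), (x=2, y=5)
  Distance 4: (x=0, y=0), (x=1, y=1), (x=2, y=2), (x=2, y=6)
  Distance 5: (x=1, y=0)
  Distance 6: (x=2, y=0)
Total reachable: 17 (grid has 17 open cells total)

Answer: Reachable cells: 17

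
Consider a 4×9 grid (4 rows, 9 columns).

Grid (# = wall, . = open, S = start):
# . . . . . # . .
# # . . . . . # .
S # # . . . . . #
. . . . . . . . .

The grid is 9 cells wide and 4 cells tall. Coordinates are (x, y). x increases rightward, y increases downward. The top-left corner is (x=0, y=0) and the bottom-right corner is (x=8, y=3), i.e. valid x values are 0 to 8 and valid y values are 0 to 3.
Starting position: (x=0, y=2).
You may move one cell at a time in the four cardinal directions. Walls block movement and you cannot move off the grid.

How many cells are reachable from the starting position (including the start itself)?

BFS flood-fill from (x=0, y=2):
  Distance 0: (x=0, y=2)
  Distance 1: (x=0, y=3)
  Distance 2: (x=1, y=3)
  Distance 3: (x=2, y=3)
  Distance 4: (x=3, y=3)
  Distance 5: (x=3, y=2), (x=4, y=3)
  Distance 6: (x=3, y=1), (x=4, y=2), (x=5, y=3)
  Distance 7: (x=3, y=0), (x=2, y=1), (x=4, y=1), (x=5, y=2), (x=6, y=3)
  Distance 8: (x=2, y=0), (x=4, y=0), (x=5, y=1), (x=6, y=2), (x=7, y=3)
  Distance 9: (x=1, y=0), (x=5, y=0), (x=6, y=1), (x=7, y=2), (x=8, y=3)
Total reachable: 25 (grid has 28 open cells total)

Answer: Reachable cells: 25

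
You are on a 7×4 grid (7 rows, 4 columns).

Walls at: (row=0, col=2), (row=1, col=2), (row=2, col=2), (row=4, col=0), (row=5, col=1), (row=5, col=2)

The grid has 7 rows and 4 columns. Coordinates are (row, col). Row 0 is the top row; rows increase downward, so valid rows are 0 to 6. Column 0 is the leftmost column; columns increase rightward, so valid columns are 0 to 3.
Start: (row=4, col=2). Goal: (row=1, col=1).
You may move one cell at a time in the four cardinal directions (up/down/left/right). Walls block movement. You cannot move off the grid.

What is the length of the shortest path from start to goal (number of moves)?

Answer: Shortest path length: 4

Derivation:
BFS from (row=4, col=2) until reaching (row=1, col=1):
  Distance 0: (row=4, col=2)
  Distance 1: (row=3, col=2), (row=4, col=1), (row=4, col=3)
  Distance 2: (row=3, col=1), (row=3, col=3), (row=5, col=3)
  Distance 3: (row=2, col=1), (row=2, col=3), (row=3, col=0), (row=6, col=3)
  Distance 4: (row=1, col=1), (row=1, col=3), (row=2, col=0), (row=6, col=2)  <- goal reached here
One shortest path (4 moves): (row=4, col=2) -> (row=4, col=1) -> (row=3, col=1) -> (row=2, col=1) -> (row=1, col=1)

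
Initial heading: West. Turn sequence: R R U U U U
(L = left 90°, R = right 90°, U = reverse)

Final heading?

Answer: Final heading: East

Derivation:
Start: West
  R (right (90° clockwise)) -> North
  R (right (90° clockwise)) -> East
  U (U-turn (180°)) -> West
  U (U-turn (180°)) -> East
  U (U-turn (180°)) -> West
  U (U-turn (180°)) -> East
Final: East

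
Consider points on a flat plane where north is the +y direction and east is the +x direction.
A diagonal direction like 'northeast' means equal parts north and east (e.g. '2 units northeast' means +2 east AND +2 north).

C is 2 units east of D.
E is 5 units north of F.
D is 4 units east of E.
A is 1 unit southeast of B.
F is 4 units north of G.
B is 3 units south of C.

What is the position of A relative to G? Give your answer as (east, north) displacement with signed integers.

Place G at the origin (east=0, north=0).
  F is 4 units north of G: delta (east=+0, north=+4); F at (east=0, north=4).
  E is 5 units north of F: delta (east=+0, north=+5); E at (east=0, north=9).
  D is 4 units east of E: delta (east=+4, north=+0); D at (east=4, north=9).
  C is 2 units east of D: delta (east=+2, north=+0); C at (east=6, north=9).
  B is 3 units south of C: delta (east=+0, north=-3); B at (east=6, north=6).
  A is 1 unit southeast of B: delta (east=+1, north=-1); A at (east=7, north=5).
Therefore A relative to G: (east=7, north=5).

Answer: A is at (east=7, north=5) relative to G.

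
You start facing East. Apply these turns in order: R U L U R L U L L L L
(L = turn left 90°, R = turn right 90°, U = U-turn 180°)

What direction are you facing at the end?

Start: East
  R (right (90° clockwise)) -> South
  U (U-turn (180°)) -> North
  L (left (90° counter-clockwise)) -> West
  U (U-turn (180°)) -> East
  R (right (90° clockwise)) -> South
  L (left (90° counter-clockwise)) -> East
  U (U-turn (180°)) -> West
  L (left (90° counter-clockwise)) -> South
  L (left (90° counter-clockwise)) -> East
  L (left (90° counter-clockwise)) -> North
  L (left (90° counter-clockwise)) -> West
Final: West

Answer: Final heading: West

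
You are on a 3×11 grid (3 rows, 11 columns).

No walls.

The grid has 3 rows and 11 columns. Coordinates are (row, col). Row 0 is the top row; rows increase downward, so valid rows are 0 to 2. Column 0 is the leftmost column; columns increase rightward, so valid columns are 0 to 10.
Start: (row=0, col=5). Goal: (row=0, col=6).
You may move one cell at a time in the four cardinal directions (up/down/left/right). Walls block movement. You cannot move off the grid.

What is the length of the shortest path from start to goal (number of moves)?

BFS from (row=0, col=5) until reaching (row=0, col=6):
  Distance 0: (row=0, col=5)
  Distance 1: (row=0, col=4), (row=0, col=6), (row=1, col=5)  <- goal reached here
One shortest path (1 moves): (row=0, col=5) -> (row=0, col=6)

Answer: Shortest path length: 1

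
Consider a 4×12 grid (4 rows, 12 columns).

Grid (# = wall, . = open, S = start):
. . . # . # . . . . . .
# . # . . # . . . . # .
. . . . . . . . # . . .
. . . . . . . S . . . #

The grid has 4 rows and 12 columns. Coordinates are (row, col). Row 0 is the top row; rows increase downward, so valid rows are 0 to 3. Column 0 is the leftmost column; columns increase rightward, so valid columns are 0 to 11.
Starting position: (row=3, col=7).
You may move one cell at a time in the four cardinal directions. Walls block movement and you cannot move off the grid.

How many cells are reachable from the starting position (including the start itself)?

BFS flood-fill from (row=3, col=7):
  Distance 0: (row=3, col=7)
  Distance 1: (row=2, col=7), (row=3, col=6), (row=3, col=8)
  Distance 2: (row=1, col=7), (row=2, col=6), (row=3, col=5), (row=3, col=9)
  Distance 3: (row=0, col=7), (row=1, col=6), (row=1, col=8), (row=2, col=5), (row=2, col=9), (row=3, col=4), (row=3, col=10)
  Distance 4: (row=0, col=6), (row=0, col=8), (row=1, col=9), (row=2, col=4), (row=2, col=10), (row=3, col=3)
  Distance 5: (row=0, col=9), (row=1, col=4), (row=2, col=3), (row=2, col=11), (row=3, col=2)
  Distance 6: (row=0, col=4), (row=0, col=10), (row=1, col=3), (row=1, col=11), (row=2, col=2), (row=3, col=1)
  Distance 7: (row=0, col=11), (row=2, col=1), (row=3, col=0)
  Distance 8: (row=1, col=1), (row=2, col=0)
  Distance 9: (row=0, col=1)
  Distance 10: (row=0, col=0), (row=0, col=2)
Total reachable: 40 (grid has 40 open cells total)

Answer: Reachable cells: 40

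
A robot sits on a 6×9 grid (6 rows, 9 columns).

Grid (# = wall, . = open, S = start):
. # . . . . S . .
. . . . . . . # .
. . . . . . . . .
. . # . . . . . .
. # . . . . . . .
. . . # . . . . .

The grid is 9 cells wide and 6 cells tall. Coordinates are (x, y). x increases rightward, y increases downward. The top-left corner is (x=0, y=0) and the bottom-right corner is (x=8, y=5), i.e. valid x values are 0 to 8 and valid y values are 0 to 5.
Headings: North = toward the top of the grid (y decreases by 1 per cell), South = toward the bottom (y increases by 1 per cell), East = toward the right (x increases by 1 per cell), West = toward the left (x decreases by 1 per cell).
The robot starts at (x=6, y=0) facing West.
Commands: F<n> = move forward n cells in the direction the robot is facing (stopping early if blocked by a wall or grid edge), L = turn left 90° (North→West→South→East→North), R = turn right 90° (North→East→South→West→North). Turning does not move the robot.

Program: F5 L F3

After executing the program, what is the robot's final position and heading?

Answer: Final position: (x=2, y=2), facing South

Derivation:
Start: (x=6, y=0), facing West
  F5: move forward 4/5 (blocked), now at (x=2, y=0)
  L: turn left, now facing South
  F3: move forward 2/3 (blocked), now at (x=2, y=2)
Final: (x=2, y=2), facing South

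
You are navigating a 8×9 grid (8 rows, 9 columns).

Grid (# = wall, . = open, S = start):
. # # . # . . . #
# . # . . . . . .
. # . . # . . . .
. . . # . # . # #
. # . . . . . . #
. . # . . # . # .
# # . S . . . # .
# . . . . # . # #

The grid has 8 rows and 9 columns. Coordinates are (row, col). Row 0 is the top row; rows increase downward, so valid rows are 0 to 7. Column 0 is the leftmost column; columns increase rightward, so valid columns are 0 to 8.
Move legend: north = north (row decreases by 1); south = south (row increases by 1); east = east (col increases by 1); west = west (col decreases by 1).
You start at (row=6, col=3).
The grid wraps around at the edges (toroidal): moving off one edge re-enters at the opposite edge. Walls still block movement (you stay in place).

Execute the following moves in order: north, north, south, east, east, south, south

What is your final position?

Answer: Final position: (row=7, col=4)

Derivation:
Start: (row=6, col=3)
  north (north): (row=6, col=3) -> (row=5, col=3)
  north (north): (row=5, col=3) -> (row=4, col=3)
  south (south): (row=4, col=3) -> (row=5, col=3)
  east (east): (row=5, col=3) -> (row=5, col=4)
  east (east): blocked, stay at (row=5, col=4)
  south (south): (row=5, col=4) -> (row=6, col=4)
  south (south): (row=6, col=4) -> (row=7, col=4)
Final: (row=7, col=4)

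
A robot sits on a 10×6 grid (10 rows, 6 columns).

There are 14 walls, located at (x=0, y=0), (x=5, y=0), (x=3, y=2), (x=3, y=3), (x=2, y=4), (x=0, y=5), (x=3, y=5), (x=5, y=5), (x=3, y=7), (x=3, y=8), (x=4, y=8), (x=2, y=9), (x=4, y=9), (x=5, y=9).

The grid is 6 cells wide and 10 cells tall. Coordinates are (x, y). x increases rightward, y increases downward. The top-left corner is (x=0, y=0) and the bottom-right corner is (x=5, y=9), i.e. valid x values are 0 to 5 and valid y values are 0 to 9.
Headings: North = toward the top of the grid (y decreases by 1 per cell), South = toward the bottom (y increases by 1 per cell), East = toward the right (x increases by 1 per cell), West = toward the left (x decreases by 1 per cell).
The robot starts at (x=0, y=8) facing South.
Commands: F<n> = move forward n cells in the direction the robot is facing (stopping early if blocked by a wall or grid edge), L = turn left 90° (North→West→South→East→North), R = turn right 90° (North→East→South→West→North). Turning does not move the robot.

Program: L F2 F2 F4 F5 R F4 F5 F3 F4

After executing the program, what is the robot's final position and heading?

Answer: Final position: (x=2, y=8), facing South

Derivation:
Start: (x=0, y=8), facing South
  L: turn left, now facing East
  F2: move forward 2, now at (x=2, y=8)
  F2: move forward 0/2 (blocked), now at (x=2, y=8)
  F4: move forward 0/4 (blocked), now at (x=2, y=8)
  F5: move forward 0/5 (blocked), now at (x=2, y=8)
  R: turn right, now facing South
  F4: move forward 0/4 (blocked), now at (x=2, y=8)
  F5: move forward 0/5 (blocked), now at (x=2, y=8)
  F3: move forward 0/3 (blocked), now at (x=2, y=8)
  F4: move forward 0/4 (blocked), now at (x=2, y=8)
Final: (x=2, y=8), facing South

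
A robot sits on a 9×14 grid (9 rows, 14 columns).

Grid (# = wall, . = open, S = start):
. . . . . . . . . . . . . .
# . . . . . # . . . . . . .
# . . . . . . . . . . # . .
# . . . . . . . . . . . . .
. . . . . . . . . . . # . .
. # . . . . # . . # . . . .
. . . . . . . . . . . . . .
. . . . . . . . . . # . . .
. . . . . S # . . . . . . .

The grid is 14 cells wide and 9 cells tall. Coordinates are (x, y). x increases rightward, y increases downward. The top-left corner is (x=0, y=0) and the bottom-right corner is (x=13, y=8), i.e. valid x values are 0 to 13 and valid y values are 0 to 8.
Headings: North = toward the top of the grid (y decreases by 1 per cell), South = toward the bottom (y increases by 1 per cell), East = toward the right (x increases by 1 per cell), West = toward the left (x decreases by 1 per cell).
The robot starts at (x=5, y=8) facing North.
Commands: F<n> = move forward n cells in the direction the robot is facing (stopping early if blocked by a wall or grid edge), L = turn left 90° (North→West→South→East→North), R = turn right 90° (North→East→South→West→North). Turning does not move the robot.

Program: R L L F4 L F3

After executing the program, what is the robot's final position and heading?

Start: (x=5, y=8), facing North
  R: turn right, now facing East
  L: turn left, now facing North
  L: turn left, now facing West
  F4: move forward 4, now at (x=1, y=8)
  L: turn left, now facing South
  F3: move forward 0/3 (blocked), now at (x=1, y=8)
Final: (x=1, y=8), facing South

Answer: Final position: (x=1, y=8), facing South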